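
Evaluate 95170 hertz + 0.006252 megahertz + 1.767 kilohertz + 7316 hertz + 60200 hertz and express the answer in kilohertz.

170.705 kilohertz

In kilohertz:
  95170 hertz = 95170 × 10⁻³ kilohertz = 95.17
  0.006252 megahertz = 0.006252 × 10³ kilohertz = 6.252
  1.767 kilohertz → 1.767
  7316 hertz = 7316 × 10⁻³ kilohertz = 7.316
  60200 hertz = 60200 × 10⁻³ kilohertz = 60.2
Sum: 95.17 + 6.252 + 1.767 + 7.316 + 60.2 = 170.705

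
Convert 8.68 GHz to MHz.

8680 MHz

giga = 10^9, mega = 10^6; factor is 10^3.
8.68 × 10^3 = 8680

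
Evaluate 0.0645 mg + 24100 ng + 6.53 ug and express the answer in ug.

95.13 ug

In ug:
  0.0645 mg = 0.0645 × 10³ ug = 64.5
  24100 ng = 24100 × 10⁻³ ug = 24.1
  6.53 ug → 6.53
Sum: 64.5 + 24.1 + 6.53 = 95.13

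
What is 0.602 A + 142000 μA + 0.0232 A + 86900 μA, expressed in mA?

In mA:
  0.602 A = 0.602e3 mA = 602
  142000 μA = 142000e-3 mA = 142
  0.0232 A = 0.0232e3 mA = 23.2
  86900 μA = 86900e-3 mA = 86.9
Sum: 602 + 142 + 23.2 + 86.9 = 854.1

854.1 mA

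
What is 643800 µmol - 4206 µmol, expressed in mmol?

639.594 mmol

In mmol:
  643800 µmol = 643800 × 10⁻³ mmol = 643.8
  4206 µmol = 4206 × 10⁻³ mmol = 4.206
Difference: 643.8 - 4.206 = 639.594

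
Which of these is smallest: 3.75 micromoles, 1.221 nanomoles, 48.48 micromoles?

1.221 nanomoles

3.75 micromoles = 0.00000375 moles
1.221 nanomoles = 0.000000001221 moles
48.48 micromoles = 0.00004848 moles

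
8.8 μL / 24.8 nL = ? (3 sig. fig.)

355

(8.8 × 10^-6) / (24.8 × 10^-9) = 0.3548 × 10^3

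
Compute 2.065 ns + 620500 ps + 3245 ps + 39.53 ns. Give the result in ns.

In ns:
  2.065 ns → 2.065
  620500 ps = 620500 × 10^-3 ns = 620.5
  3245 ps = 3245 × 10^-3 ns = 3.245
  39.53 ns → 39.53
Sum: 2.065 + 620.5 + 3.245 + 39.53 = 665.34

665.34 ns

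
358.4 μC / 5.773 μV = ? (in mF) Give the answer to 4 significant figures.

62080 mF

(358.4 × 10⁻⁶) / (5.773 × 10⁻⁶) = 62.0821 F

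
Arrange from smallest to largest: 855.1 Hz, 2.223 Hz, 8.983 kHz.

855.1 Hz = 855.1 Hz
2.223 Hz = 2.223 Hz
8.983 kHz = 8983 Hz

2.223 Hz < 855.1 Hz < 8.983 kHz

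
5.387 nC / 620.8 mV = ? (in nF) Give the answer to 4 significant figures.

(5.387e-9) / (620.8e-3) = 0.00867751e-6 F

8.678 nF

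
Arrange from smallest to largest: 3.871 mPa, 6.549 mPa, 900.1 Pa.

3.871 mPa < 6.549 mPa < 900.1 Pa

3.871 mPa = 0.003871 Pa
6.549 mPa = 0.006549 Pa
900.1 Pa = 900.1 Pa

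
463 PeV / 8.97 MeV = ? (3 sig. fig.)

(463e15) / (8.97e6) = 51.62e9

51600000000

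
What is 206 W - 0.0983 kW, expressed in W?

In W:
  206 W → 206
  0.0983 kW = 0.0983e3 W = 98.3
Difference: 206 - 98.3 = 107.7

107.7 W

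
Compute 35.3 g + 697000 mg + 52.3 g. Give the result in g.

784.6 g

In g:
  35.3 g → 35.3
  697000 mg = 697000 × 10⁻³ g = 697
  52.3 g → 52.3
Sum: 35.3 + 697 + 52.3 = 784.6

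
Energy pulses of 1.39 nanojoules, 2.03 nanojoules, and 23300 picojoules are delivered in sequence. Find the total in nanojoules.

In nanojoules:
  1.39 nanojoules → 1.39
  2.03 nanojoules → 2.03
  23300 picojoules = 23300e-3 nanojoules = 23.3
Sum: 1.39 + 2.03 + 23.3 = 26.72

26.72 nanojoules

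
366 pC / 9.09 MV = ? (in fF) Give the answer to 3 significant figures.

(366 × 10⁻¹²) / (9.09 × 10⁶) = 40.264 × 10⁻¹⁸ F

0.0403 fF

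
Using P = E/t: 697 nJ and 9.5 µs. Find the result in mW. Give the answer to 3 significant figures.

(697 × 10^-9) / (9.5 × 10^-6) = 73.368 × 10^-3 W

73.4 mW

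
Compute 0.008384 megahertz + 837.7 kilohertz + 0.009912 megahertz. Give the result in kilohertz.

855.996 kilohertz

In kilohertz:
  0.008384 megahertz = 0.008384 × 10^3 kilohertz = 8.384
  837.7 kilohertz → 837.7
  0.009912 megahertz = 0.009912 × 10^3 kilohertz = 9.912
Sum: 8.384 + 837.7 + 9.912 = 855.996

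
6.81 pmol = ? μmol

pico = 10⁻¹², micro = 10⁻⁶; factor is 10⁻⁶.
6.81 × 10⁻⁶ = 0.00000681

0.00000681 μmol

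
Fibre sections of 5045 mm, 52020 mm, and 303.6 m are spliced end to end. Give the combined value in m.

360.665 m

In m:
  5045 mm = 5045 × 10^-3 m = 5.045
  52020 mm = 52020 × 10^-3 m = 52.02
  303.6 m → 303.6
Sum: 5.045 + 52.02 + 303.6 = 360.665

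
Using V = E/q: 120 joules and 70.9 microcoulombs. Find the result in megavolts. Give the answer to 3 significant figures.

1.69 megavolts

(120) / (70.9 × 10^-6) = 1.6925 × 10^6 V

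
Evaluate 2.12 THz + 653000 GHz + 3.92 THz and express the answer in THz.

659.04 THz

In THz:
  2.12 THz → 2.12
  653000 GHz = 653000e-3 THz = 653
  3.92 THz → 3.92
Sum: 2.12 + 653 + 3.92 = 659.04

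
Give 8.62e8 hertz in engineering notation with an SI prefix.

862 megahertz

= 862e6 hertz; 1e6 is mega.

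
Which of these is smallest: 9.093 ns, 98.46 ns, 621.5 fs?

9.093 ns = 0.000000009093 s
98.46 ns = 0.00000009846 s
621.5 fs = 0.0000000000006215 s

621.5 fs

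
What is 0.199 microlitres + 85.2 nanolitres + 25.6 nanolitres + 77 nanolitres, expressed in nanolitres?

386.8 nanolitres

In nanolitres:
  0.199 microlitres = 0.199 × 10^3 nanolitres = 199
  85.2 nanolitres → 85.2
  25.6 nanolitres → 25.6
  77 nanolitres → 77
Sum: 199 + 85.2 + 25.6 + 77 = 386.8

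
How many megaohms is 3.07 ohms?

(no prefix) = 10^0, mega = 10^6; factor is 10^-6.
3.07 × 10^-6 = 0.00000307

0.00000307 megaohms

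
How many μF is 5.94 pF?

0.00000594 μF

pico = 10^-12, micro = 10^-6; factor is 10^-6.
5.94 × 10^-6 = 0.00000594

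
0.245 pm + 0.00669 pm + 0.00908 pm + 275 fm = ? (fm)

In fm:
  0.245 pm = 0.245e3 fm = 245
  0.00669 pm = 0.00669e3 fm = 6.69
  0.00908 pm = 0.00908e3 fm = 9.08
  275 fm → 275
Sum: 245 + 6.69 + 9.08 + 275 = 535.77

535.77 fm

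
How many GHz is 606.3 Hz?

0.0000006063 GHz

(no prefix) = 10^0, giga = 10^9; factor is 10^-9.
606.3 × 10^-9 = 0.0000006063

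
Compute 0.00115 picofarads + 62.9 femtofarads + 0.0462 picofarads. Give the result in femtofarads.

110.25 femtofarads

In femtofarads:
  0.00115 picofarads = 0.00115 × 10^3 femtofarads = 1.15
  62.9 femtofarads → 62.9
  0.0462 picofarads = 0.0462 × 10^3 femtofarads = 46.2
Sum: 1.15 + 62.9 + 46.2 = 110.25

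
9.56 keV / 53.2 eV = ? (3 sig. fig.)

180

(9.56e3) / (53.2) = 0.1797e3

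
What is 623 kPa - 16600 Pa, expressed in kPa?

606.4 kPa

In kPa:
  623 kPa → 623
  16600 Pa = 16600e-3 kPa = 16.6
Difference: 623 - 16.6 = 606.4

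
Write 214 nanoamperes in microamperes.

0.214 microamperes

nano = 1e-9, micro = 1e-6; factor is 1e-3.
214 × 1e-3 = 0.214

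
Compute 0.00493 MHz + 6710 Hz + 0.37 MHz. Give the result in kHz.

In kHz:
  0.00493 MHz = 0.00493e3 kHz = 4.93
  6710 Hz = 6710e-3 kHz = 6.71
  0.37 MHz = 0.37e3 kHz = 370
Sum: 4.93 + 6.71 + 370 = 381.64

381.64 kHz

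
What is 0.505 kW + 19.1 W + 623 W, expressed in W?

1147.1 W

In W:
  0.505 kW = 0.505 × 10³ W = 505
  19.1 W → 19.1
  623 W → 623
Sum: 505 + 19.1 + 623 = 1147.1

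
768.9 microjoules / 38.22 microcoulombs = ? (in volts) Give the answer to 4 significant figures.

(768.9 × 10⁻⁶) / (38.22 × 10⁻⁶) = 20.1177 V

20.12 volts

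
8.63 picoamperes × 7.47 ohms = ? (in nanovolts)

8.63 × 10^-12 × 7.47 = 64.4661 × 10^-12 V

0.0644661 nanovolts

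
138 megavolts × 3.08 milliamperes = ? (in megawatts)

0.42504 megawatts

138 × 10⁶ × 3.08 × 10⁻³ = 425.04 × 10³ W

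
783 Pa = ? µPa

(no prefix) = 10^0, micro = 10^-6; factor is 10^6.
783 × 10^6 = 783000000

783000000 µPa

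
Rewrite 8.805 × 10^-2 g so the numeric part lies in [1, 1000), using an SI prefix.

= 88.05 × 10^-3 g; 10^-3 is milli.

88.05 mg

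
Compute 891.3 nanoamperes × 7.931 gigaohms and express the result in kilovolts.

891.3 × 10^-9 × 7.931 × 10^9 = 7068.9003 V

7.0689003 kilovolts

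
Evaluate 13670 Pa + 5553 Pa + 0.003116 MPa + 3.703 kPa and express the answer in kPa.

In kPa:
  13670 Pa = 13670e-3 kPa = 13.67
  5553 Pa = 5553e-3 kPa = 5.553
  0.003116 MPa = 0.003116e3 kPa = 3.116
  3.703 kPa → 3.703
Sum: 13.67 + 5.553 + 3.116 + 3.703 = 26.042

26.042 kPa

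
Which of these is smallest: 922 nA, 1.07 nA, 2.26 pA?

2.26 pA

922 nA = 0.000000922 A
1.07 nA = 0.00000000107 A
2.26 pA = 0.00000000000226 A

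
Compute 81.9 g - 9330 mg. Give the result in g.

72.57 g

In g:
  81.9 g → 81.9
  9330 mg = 9330 × 10⁻³ g = 9.33
Difference: 81.9 - 9.33 = 72.57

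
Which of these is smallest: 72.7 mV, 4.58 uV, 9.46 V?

72.7 mV = 0.0727 V
4.58 uV = 0.00000458 V
9.46 V = 9.46 V

4.58 uV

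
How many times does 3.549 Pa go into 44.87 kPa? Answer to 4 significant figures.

(44.87e3) / (3.549) = 12.643e3

12640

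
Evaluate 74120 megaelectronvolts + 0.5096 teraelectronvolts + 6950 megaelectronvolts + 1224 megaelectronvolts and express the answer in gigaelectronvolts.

591.894 gigaelectronvolts

In gigaelectronvolts:
  74120 megaelectronvolts = 74120e-3 gigaelectronvolts = 74.12
  0.5096 teraelectronvolts = 0.5096e3 gigaelectronvolts = 509.6
  6950 megaelectronvolts = 6950e-3 gigaelectronvolts = 6.95
  1224 megaelectronvolts = 1224e-3 gigaelectronvolts = 1.224
Sum: 74.12 + 509.6 + 6.95 + 1.224 = 591.894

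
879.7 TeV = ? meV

879700000000000000 meV

tera = 1e12, milli = 1e-3; factor is 1e15.
879.7 × 1e15 = 879700000000000000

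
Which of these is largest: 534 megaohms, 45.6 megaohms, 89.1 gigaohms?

89.1 gigaohms

534 megaohms = 534000000 ohms
45.6 megaohms = 45600000 ohms
89.1 gigaohms = 89100000000 ohms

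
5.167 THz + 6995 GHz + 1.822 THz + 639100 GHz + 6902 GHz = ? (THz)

In THz:
  5.167 THz → 5.167
  6995 GHz = 6995 × 10^-3 THz = 6.995
  1.822 THz → 1.822
  639100 GHz = 639100 × 10^-3 THz = 639.1
  6902 GHz = 6902 × 10^-3 THz = 6.902
Sum: 5.167 + 6.995 + 1.822 + 639.1 + 6.902 = 659.986

659.986 THz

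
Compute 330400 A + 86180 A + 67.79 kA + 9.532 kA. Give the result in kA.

493.902 kA

In kA:
  330400 A = 330400 × 10^-3 kA = 330.4
  86180 A = 86180 × 10^-3 kA = 86.18
  67.79 kA → 67.79
  9.532 kA → 9.532
Sum: 330.4 + 86.18 + 67.79 + 9.532 = 493.902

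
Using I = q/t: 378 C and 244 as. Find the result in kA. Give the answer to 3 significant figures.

(378) / (244 × 10⁻¹⁸) = 1.5492 × 10¹⁸ A

1550000000000000 kA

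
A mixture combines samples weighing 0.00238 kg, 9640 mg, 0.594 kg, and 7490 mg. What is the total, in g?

In g:
  0.00238 kg = 0.00238 × 10³ g = 2.38
  9640 mg = 9640 × 10⁻³ g = 9.64
  0.594 kg = 0.594 × 10³ g = 594
  7490 mg = 7490 × 10⁻³ g = 7.49
Sum: 2.38 + 9.64 + 594 + 7.49 = 613.51

613.51 g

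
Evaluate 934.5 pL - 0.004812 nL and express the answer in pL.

929.688 pL

In pL:
  934.5 pL → 934.5
  0.004812 nL = 0.004812 × 10^3 pL = 4.812
Difference: 934.5 - 4.812 = 929.688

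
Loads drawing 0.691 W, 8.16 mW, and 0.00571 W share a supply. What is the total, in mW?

In mW:
  0.691 W = 0.691 × 10^3 mW = 691
  8.16 mW → 8.16
  0.00571 W = 0.00571 × 10^3 mW = 5.71
Sum: 691 + 8.16 + 5.71 = 704.87

704.87 mW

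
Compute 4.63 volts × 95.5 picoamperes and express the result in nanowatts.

4.63 × 95.5 × 10⁻¹² = 442.165 × 10⁻¹² W

0.442165 nanowatts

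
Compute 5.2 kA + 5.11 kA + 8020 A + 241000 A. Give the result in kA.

259.33 kA

In kA:
  5.2 kA → 5.2
  5.11 kA → 5.11
  8020 A = 8020 × 10^-3 kA = 8.02
  241000 A = 241000 × 10^-3 kA = 241
Sum: 5.2 + 5.11 + 8.02 + 241 = 259.33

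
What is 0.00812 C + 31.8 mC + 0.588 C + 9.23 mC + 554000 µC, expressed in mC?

1191.15 mC

In mC:
  0.00812 C = 0.00812 × 10³ mC = 8.12
  31.8 mC → 31.8
  0.588 C = 0.588 × 10³ mC = 588
  9.23 mC → 9.23
  554000 µC = 554000 × 10⁻³ mC = 554
Sum: 8.12 + 31.8 + 588 + 9.23 + 554 = 1191.15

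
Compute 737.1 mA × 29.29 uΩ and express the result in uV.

21.589659 uV

737.1e-3 × 29.29e-6 = 21589.659e-9 V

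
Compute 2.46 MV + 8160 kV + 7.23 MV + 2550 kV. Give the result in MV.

20.4 MV

In MV:
  2.46 MV → 2.46
  8160 kV = 8160 × 10⁻³ MV = 8.16
  7.23 MV → 7.23
  2550 kV = 2550 × 10⁻³ MV = 2.55
Sum: 2.46 + 8.16 + 7.23 + 2.55 = 20.4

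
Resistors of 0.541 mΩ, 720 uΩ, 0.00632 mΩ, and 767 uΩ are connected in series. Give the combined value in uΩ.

In uΩ:
  0.541 mΩ = 0.541e3 uΩ = 541
  720 uΩ → 720
  0.00632 mΩ = 0.00632e3 uΩ = 6.32
  767 uΩ → 767
Sum: 541 + 720 + 6.32 + 767 = 2034.32

2034.32 uΩ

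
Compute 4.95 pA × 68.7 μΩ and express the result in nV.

0.000000340065 nV

4.95e-12 × 68.7e-6 = 340.065e-18 V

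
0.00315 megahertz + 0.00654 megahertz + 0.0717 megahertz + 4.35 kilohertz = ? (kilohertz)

In kilohertz:
  0.00315 megahertz = 0.00315e3 kilohertz = 3.15
  0.00654 megahertz = 0.00654e3 kilohertz = 6.54
  0.0717 megahertz = 0.0717e3 kilohertz = 71.7
  4.35 kilohertz → 4.35
Sum: 3.15 + 6.54 + 71.7 + 4.35 = 85.74

85.74 kilohertz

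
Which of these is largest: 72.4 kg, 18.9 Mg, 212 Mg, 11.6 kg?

212 Mg

72.4 kg = 72400 g
18.9 Mg = 18900000 g
212 Mg = 212000000 g
11.6 kg = 11600 g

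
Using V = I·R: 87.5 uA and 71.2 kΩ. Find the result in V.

6.23 V

87.5e-6 × 71.2e3 = 6230e-3 V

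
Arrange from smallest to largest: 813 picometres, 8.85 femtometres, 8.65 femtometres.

8.65 femtometres < 8.85 femtometres < 813 picometres

813 picometres = 0.000000000813 metres
8.85 femtometres = 0.00000000000000885 metres
8.65 femtometres = 0.00000000000000865 metres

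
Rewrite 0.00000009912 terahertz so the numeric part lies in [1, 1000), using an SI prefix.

= 99.12 × 10³ hertz; 10³ is kilo.

99.12 kilohertz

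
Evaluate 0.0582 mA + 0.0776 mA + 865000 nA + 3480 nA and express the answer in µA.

In µA:
  0.0582 mA = 0.0582 × 10^3 µA = 58.2
  0.0776 mA = 0.0776 × 10^3 µA = 77.6
  865000 nA = 865000 × 10^-3 µA = 865
  3480 nA = 3480 × 10^-3 µA = 3.48
Sum: 58.2 + 77.6 + 865 + 3.48 = 1004.28

1004.28 µA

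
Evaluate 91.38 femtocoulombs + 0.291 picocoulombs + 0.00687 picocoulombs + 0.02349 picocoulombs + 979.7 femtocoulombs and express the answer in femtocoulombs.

In femtocoulombs:
  91.38 femtocoulombs → 91.38
  0.291 picocoulombs = 0.291e3 femtocoulombs = 291
  0.00687 picocoulombs = 0.00687e3 femtocoulombs = 6.87
  0.02349 picocoulombs = 0.02349e3 femtocoulombs = 23.49
  979.7 femtocoulombs → 979.7
Sum: 91.38 + 291 + 6.87 + 23.49 + 979.7 = 1392.44

1392.44 femtocoulombs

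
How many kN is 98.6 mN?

0.0000986 kN

milli = 1e-3, kilo = 1e3; factor is 1e-6.
98.6 × 1e-6 = 0.0000986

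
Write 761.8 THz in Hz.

761800000000000 Hz

tera = 1e12, (no prefix) = 1e0; factor is 1e12.
761.8 × 1e12 = 761800000000000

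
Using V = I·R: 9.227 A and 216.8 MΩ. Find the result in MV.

9.227 × 216.8 × 10^6 = 2000.4136 × 10^6 V

2000.4136 MV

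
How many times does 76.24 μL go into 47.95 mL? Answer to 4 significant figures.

628.9

(47.95 × 10^-3) / (76.24 × 10^-6) = 0.62893 × 10^3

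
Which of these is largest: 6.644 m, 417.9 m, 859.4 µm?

6.644 m = 6.644 m
417.9 m = 417.9 m
859.4 µm = 0.0008594 m

417.9 m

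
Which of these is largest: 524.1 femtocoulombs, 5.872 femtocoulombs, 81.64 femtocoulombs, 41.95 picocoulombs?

524.1 femtocoulombs = 0.0000000000005241 coulombs
5.872 femtocoulombs = 0.000000000000005872 coulombs
81.64 femtocoulombs = 0.00000000000008164 coulombs
41.95 picocoulombs = 0.00000000004195 coulombs

41.95 picocoulombs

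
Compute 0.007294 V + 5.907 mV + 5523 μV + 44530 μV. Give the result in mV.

63.254 mV

In mV:
  0.007294 V = 0.007294e3 mV = 7.294
  5.907 mV → 5.907
  5523 μV = 5523e-3 mV = 5.523
  44530 μV = 44530e-3 mV = 44.53
Sum: 7.294 + 5.907 + 5.523 + 44.53 = 63.254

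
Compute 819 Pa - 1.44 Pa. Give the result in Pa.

In Pa:
  819 Pa → 819
  1.44 Pa → 1.44
Difference: 819 - 1.44 = 817.56

817.56 Pa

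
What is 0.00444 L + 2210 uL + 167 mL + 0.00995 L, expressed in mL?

In mL:
  0.00444 L = 0.00444 × 10³ mL = 4.44
  2210 uL = 2210 × 10⁻³ mL = 2.21
  167 mL → 167
  0.00995 L = 0.00995 × 10³ mL = 9.95
Sum: 4.44 + 2.21 + 167 + 9.95 = 183.6

183.6 mL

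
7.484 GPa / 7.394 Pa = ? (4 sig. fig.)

1012000000

(7.484 × 10^9) / (7.394) = 1.0122 × 10^9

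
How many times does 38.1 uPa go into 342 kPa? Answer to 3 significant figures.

(342 × 10^3) / (38.1 × 10^-6) = 8.976 × 10^9

8980000000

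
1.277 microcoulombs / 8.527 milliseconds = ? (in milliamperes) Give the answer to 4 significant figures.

0.1498 milliamperes

(1.277e-6) / (8.527e-3) = 0.14976e-3 A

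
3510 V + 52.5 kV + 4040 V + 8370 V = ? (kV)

In kV:
  3510 V = 3510 × 10⁻³ kV = 3.51
  52.5 kV → 52.5
  4040 V = 4040 × 10⁻³ kV = 4.04
  8370 V = 8370 × 10⁻³ kV = 8.37
Sum: 3.51 + 52.5 + 4.04 + 8.37 = 68.42

68.42 kV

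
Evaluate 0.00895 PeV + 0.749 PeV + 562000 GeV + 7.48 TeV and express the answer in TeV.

In TeV:
  0.00895 PeV = 0.00895 × 10³ TeV = 8.95
  0.749 PeV = 0.749 × 10³ TeV = 749
  562000 GeV = 562000 × 10⁻³ TeV = 562
  7.48 TeV → 7.48
Sum: 8.95 + 749 + 562 + 7.48 = 1327.43

1327.43 TeV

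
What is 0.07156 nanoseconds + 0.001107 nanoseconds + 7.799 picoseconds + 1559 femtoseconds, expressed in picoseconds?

82.025 picoseconds

In picoseconds:
  0.07156 nanoseconds = 0.07156 × 10^3 picoseconds = 71.56
  0.001107 nanoseconds = 0.001107 × 10^3 picoseconds = 1.107
  7.799 picoseconds → 7.799
  1559 femtoseconds = 1559 × 10^-3 picoseconds = 1.559
Sum: 71.56 + 1.107 + 7.799 + 1.559 = 82.025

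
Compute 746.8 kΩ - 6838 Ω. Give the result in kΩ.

739.962 kΩ

In kΩ:
  746.8 kΩ → 746.8
  6838 Ω = 6838 × 10^-3 kΩ = 6.838
Difference: 746.8 - 6.838 = 739.962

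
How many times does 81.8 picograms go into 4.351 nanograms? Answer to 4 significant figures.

(4.351e-9) / (81.8e-12) = 0.053191e3

53.19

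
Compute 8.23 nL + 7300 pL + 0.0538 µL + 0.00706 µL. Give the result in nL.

In nL:
  8.23 nL → 8.23
  7300 pL = 7300e-3 nL = 7.3
  0.0538 µL = 0.0538e3 nL = 53.8
  0.00706 µL = 0.00706e3 nL = 7.06
Sum: 8.23 + 7.3 + 53.8 + 7.06 = 76.39

76.39 nL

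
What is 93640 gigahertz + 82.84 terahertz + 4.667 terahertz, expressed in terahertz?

In terahertz:
  93640 gigahertz = 93640 × 10⁻³ terahertz = 93.64
  82.84 terahertz → 82.84
  4.667 terahertz → 4.667
Sum: 93.64 + 82.84 + 4.667 = 181.147

181.147 terahertz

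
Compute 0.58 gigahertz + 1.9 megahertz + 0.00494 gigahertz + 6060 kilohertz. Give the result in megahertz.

592.9 megahertz

In megahertz:
  0.58 gigahertz = 0.58 × 10^3 megahertz = 580
  1.9 megahertz → 1.9
  0.00494 gigahertz = 0.00494 × 10^3 megahertz = 4.94
  6060 kilohertz = 6060 × 10^-3 megahertz = 6.06
Sum: 580 + 1.9 + 4.94 + 6.06 = 592.9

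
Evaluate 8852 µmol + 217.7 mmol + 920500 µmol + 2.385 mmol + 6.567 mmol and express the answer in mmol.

1156.004 mmol

In mmol:
  8852 µmol = 8852 × 10^-3 mmol = 8.852
  217.7 mmol → 217.7
  920500 µmol = 920500 × 10^-3 mmol = 920.5
  2.385 mmol → 2.385
  6.567 mmol → 6.567
Sum: 8.852 + 217.7 + 920.5 + 2.385 + 6.567 = 1156.004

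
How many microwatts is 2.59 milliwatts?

2590 microwatts

milli = 1e-3, micro = 1e-6; factor is 1e3.
2.59 × 1e3 = 2590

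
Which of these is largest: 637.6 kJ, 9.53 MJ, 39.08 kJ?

9.53 MJ

637.6 kJ = 637600 J
9.53 MJ = 9530000 J
39.08 kJ = 39080 J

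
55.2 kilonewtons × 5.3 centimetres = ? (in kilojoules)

55.2e3 × 5.3e-2 = 292.56e1 J

2.9256 kilojoules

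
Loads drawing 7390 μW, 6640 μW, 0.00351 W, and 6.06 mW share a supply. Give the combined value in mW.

23.6 mW

In mW:
  7390 μW = 7390 × 10⁻³ mW = 7.39
  6640 μW = 6640 × 10⁻³ mW = 6.64
  0.00351 W = 0.00351 × 10³ mW = 3.51
  6.06 mW → 6.06
Sum: 7.39 + 6.64 + 3.51 + 6.06 = 23.6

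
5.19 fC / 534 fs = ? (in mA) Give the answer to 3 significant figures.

(5.19e-15) / (534e-15) = 0.0097191 A

9.72 mA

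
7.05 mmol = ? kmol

0.00000705 kmol

milli = 10⁻³, kilo = 10³; factor is 10⁻⁶.
7.05 × 10⁻⁶ = 0.00000705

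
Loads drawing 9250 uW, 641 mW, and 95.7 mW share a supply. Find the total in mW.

In mW:
  9250 uW = 9250 × 10⁻³ mW = 9.25
  641 mW → 641
  95.7 mW → 95.7
Sum: 9.25 + 641 + 95.7 = 745.95

745.95 mW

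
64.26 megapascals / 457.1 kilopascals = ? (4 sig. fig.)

(64.26 × 10⁶) / (457.1 × 10³) = 0.14058 × 10³

140.6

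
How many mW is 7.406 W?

(no prefix) = 10^0, milli = 10^-3; factor is 10^3.
7.406 × 10^3 = 7406

7406 mW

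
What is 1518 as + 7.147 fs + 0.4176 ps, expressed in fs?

426.265 fs

In fs:
  1518 as = 1518 × 10⁻³ fs = 1.518
  7.147 fs → 7.147
  0.4176 ps = 0.4176 × 10³ fs = 417.6
Sum: 1.518 + 7.147 + 417.6 = 426.265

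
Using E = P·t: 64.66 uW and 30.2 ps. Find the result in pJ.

0.001952732 pJ

64.66 × 10^-6 × 30.2 × 10^-12 = 1952.732 × 10^-18 J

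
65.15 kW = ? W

kilo = 10³, (no prefix) = 10⁰; factor is 10³.
65.15 × 10³ = 65150

65150 W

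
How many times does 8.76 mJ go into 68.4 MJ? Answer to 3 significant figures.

(68.4 × 10^6) / (8.76 × 10^-3) = 7.808 × 10^9

7810000000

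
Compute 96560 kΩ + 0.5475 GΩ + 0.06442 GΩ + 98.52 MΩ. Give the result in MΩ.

In MΩ:
  96560 kΩ = 96560e-3 MΩ = 96.56
  0.5475 GΩ = 0.5475e3 MΩ = 547.5
  0.06442 GΩ = 0.06442e3 MΩ = 64.42
  98.52 MΩ → 98.52
Sum: 96.56 + 547.5 + 64.42 + 98.52 = 807

807 MΩ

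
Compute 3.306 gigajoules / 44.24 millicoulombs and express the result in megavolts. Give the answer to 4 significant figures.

(3.306 × 10⁹) / (44.24 × 10⁻³) = 0.0747288 × 10¹² V

74730 megavolts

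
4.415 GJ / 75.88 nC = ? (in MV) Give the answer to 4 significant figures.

58180000000 MV

(4.415e9) / (75.88e-9) = 0.058184e18 V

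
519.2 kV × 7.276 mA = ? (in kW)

3.7776992 kW

519.2 × 10^3 × 7.276 × 10^-3 = 3777.6992 W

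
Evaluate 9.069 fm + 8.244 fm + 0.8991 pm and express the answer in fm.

916.413 fm

In fm:
  9.069 fm → 9.069
  8.244 fm → 8.244
  0.8991 pm = 0.8991 × 10^3 fm = 899.1
Sum: 9.069 + 8.244 + 899.1 = 916.413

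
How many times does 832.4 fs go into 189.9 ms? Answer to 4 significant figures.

(189.9 × 10^-3) / (832.4 × 10^-15) = 0.22814 × 10^12

228100000000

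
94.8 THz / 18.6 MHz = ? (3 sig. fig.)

(94.8 × 10^12) / (18.6 × 10^6) = 5.097 × 10^6

5100000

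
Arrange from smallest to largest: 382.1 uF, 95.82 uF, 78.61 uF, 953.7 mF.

382.1 uF = 0.0003821 F
95.82 uF = 0.00009582 F
78.61 uF = 0.00007861 F
953.7 mF = 0.9537 F

78.61 uF < 95.82 uF < 382.1 uF < 953.7 mF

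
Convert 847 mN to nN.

milli = 1e-3, nano = 1e-9; factor is 1e6.
847 × 1e6 = 847000000

847000000 nN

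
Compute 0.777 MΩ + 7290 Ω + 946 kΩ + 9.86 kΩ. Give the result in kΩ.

In kΩ:
  0.777 MΩ = 0.777 × 10³ kΩ = 777
  7290 Ω = 7290 × 10⁻³ kΩ = 7.29
  946 kΩ → 946
  9.86 kΩ → 9.86
Sum: 777 + 7.29 + 946 + 9.86 = 1740.15

1740.15 kΩ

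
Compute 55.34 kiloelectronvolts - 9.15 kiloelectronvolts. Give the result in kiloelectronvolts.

In kiloelectronvolts:
  55.34 kiloelectronvolts → 55.34
  9.15 kiloelectronvolts → 9.15
Difference: 55.34 - 9.15 = 46.19

46.19 kiloelectronvolts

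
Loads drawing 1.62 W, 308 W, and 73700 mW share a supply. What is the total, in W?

383.32 W

In W:
  1.62 W → 1.62
  308 W → 308
  73700 mW = 73700 × 10⁻³ W = 73.7
Sum: 1.62 + 308 + 73.7 = 383.32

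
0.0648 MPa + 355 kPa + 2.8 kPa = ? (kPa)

In kPa:
  0.0648 MPa = 0.0648e3 kPa = 64.8
  355 kPa → 355
  2.8 kPa → 2.8
Sum: 64.8 + 355 + 2.8 = 422.6

422.6 kPa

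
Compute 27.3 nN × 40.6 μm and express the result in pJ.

27.3 × 10⁻⁹ × 40.6 × 10⁻⁶ = 1108.38 × 10⁻¹⁵ J

1.10838 pJ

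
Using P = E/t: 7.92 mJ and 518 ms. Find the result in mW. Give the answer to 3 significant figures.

(7.92 × 10⁻³) / (518 × 10⁻³) = 0.01529 W

15.3 mW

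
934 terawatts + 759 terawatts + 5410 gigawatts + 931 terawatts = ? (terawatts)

In terawatts:
  934 terawatts → 934
  759 terawatts → 759
  5410 gigawatts = 5410 × 10⁻³ terawatts = 5.41
  931 terawatts → 931
Sum: 934 + 759 + 5.41 + 931 = 2629.41

2629.41 terawatts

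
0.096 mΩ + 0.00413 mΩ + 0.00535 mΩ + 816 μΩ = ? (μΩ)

In μΩ:
  0.096 mΩ = 0.096 × 10^3 μΩ = 96
  0.00413 mΩ = 0.00413 × 10^3 μΩ = 4.13
  0.00535 mΩ = 0.00535 × 10^3 μΩ = 5.35
  816 μΩ → 816
Sum: 96 + 4.13 + 5.35 + 816 = 921.48

921.48 μΩ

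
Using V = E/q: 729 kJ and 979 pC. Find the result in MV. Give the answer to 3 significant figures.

745000000 MV

(729e3) / (979e-12) = 0.74464e15 V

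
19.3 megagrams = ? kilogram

19300 kilograms

mega = 1e6, kilo = 1e3; factor is 1e3.
19.3 × 1e3 = 19300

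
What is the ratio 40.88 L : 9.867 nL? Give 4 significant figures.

4143000000

(40.88) / (9.867 × 10^-9) = 4.1431 × 10^9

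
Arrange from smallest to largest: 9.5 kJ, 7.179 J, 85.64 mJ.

85.64 mJ < 7.179 J < 9.5 kJ

9.5 kJ = 9500 J
7.179 J = 7.179 J
85.64 mJ = 0.08564 J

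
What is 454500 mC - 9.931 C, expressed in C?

444.569 C

In C:
  454500 mC = 454500 × 10^-3 C = 454.5
  9.931 C → 9.931
Difference: 454.5 - 9.931 = 444.569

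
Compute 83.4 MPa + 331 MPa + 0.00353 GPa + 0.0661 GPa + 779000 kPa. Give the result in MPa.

In MPa:
  83.4 MPa → 83.4
  331 MPa → 331
  0.00353 GPa = 0.00353 × 10³ MPa = 3.53
  0.0661 GPa = 0.0661 × 10³ MPa = 66.1
  779000 kPa = 779000 × 10⁻³ MPa = 779
Sum: 83.4 + 331 + 3.53 + 66.1 + 779 = 1263.03

1263.03 MPa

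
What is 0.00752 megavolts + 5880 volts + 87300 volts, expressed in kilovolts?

100.7 kilovolts

In kilovolts:
  0.00752 megavolts = 0.00752 × 10³ kilovolts = 7.52
  5880 volts = 5880 × 10⁻³ kilovolts = 5.88
  87300 volts = 87300 × 10⁻³ kilovolts = 87.3
Sum: 7.52 + 5.88 + 87.3 = 100.7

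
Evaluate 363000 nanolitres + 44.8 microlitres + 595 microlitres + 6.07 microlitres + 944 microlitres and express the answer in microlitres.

In microlitres:
  363000 nanolitres = 363000e-3 microlitres = 363
  44.8 microlitres → 44.8
  595 microlitres → 595
  6.07 microlitres → 6.07
  944 microlitres → 944
Sum: 363 + 44.8 + 595 + 6.07 + 944 = 1952.87

1952.87 microlitres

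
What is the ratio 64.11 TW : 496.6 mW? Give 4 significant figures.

129100000000000

(64.11 × 10^12) / (496.6 × 10^-3) = 0.1291 × 10^15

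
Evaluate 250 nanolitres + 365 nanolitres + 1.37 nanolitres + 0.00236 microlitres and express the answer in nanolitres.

618.73 nanolitres

In nanolitres:
  250 nanolitres → 250
  365 nanolitres → 365
  1.37 nanolitres → 1.37
  0.00236 microlitres = 0.00236e3 nanolitres = 2.36
Sum: 250 + 365 + 1.37 + 2.36 = 618.73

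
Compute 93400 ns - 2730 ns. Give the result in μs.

In μs:
  93400 ns = 93400e-3 μs = 93.4
  2730 ns = 2730e-3 μs = 2.73
Difference: 93.4 - 2.73 = 90.67

90.67 μs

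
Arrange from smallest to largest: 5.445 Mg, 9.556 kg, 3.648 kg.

5.445 Mg = 5445000 g
9.556 kg = 9556 g
3.648 kg = 3648 g

3.648 kg < 9.556 kg < 5.445 Mg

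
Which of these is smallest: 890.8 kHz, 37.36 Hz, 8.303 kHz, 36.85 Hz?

36.85 Hz

890.8 kHz = 890800 Hz
37.36 Hz = 37.36 Hz
8.303 kHz = 8303 Hz
36.85 Hz = 36.85 Hz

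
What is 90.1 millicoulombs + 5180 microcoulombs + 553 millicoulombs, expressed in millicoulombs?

648.28 millicoulombs

In millicoulombs:
  90.1 millicoulombs → 90.1
  5180 microcoulombs = 5180 × 10^-3 millicoulombs = 5.18
  553 millicoulombs → 553
Sum: 90.1 + 5.18 + 553 = 648.28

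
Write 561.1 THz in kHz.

561100000000 kHz

tera = 1e12, kilo = 1e3; factor is 1e9.
561.1 × 1e9 = 561100000000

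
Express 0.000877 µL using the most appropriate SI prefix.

= 877 × 10⁻¹² L; 10⁻¹² is pico.

877 pL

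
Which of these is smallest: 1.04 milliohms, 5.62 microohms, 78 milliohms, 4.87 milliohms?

1.04 milliohms = 0.00104 ohms
5.62 microohms = 0.00000562 ohms
78 milliohms = 0.078 ohms
4.87 milliohms = 0.00487 ohms

5.62 microohms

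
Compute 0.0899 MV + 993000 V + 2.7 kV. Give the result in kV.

In kV:
  0.0899 MV = 0.0899 × 10³ kV = 89.9
  993000 V = 993000 × 10⁻³ kV = 993
  2.7 kV → 2.7
Sum: 89.9 + 993 + 2.7 = 1085.6

1085.6 kV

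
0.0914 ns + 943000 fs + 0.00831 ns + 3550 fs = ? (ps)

1046.26 ps

In ps:
  0.0914 ns = 0.0914e3 ps = 91.4
  943000 fs = 943000e-3 ps = 943
  0.00831 ns = 0.00831e3 ps = 8.31
  3550 fs = 3550e-3 ps = 3.55
Sum: 91.4 + 943 + 8.31 + 3.55 = 1046.26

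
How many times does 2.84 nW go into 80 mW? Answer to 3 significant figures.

(80 × 10^-3) / (2.84 × 10^-9) = 28.17 × 10^6

28200000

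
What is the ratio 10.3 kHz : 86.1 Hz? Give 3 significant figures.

(10.3 × 10^3) / (86.1) = 0.1196 × 10^3

120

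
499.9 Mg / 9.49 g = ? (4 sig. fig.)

52680000

(499.9e6) / (9.49) = 52.677e6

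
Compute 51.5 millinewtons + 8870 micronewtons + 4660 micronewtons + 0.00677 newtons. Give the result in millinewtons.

In millinewtons:
  51.5 millinewtons → 51.5
  8870 micronewtons = 8870 × 10⁻³ millinewtons = 8.87
  4660 micronewtons = 4660 × 10⁻³ millinewtons = 4.66
  0.00677 newtons = 0.00677 × 10³ millinewtons = 6.77
Sum: 51.5 + 8.87 + 4.66 + 6.77 = 71.8

71.8 millinewtons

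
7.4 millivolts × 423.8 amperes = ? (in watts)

7.4 × 10^-3 × 423.8 = 3136.12 × 10^-3 W

3.13612 watts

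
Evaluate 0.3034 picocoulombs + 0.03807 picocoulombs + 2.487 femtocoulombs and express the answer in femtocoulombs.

343.957 femtocoulombs

In femtocoulombs:
  0.3034 picocoulombs = 0.3034 × 10^3 femtocoulombs = 303.4
  0.03807 picocoulombs = 0.03807 × 10^3 femtocoulombs = 38.07
  2.487 femtocoulombs → 2.487
Sum: 303.4 + 38.07 + 2.487 = 343.957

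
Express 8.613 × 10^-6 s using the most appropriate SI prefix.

= 8.613 × 10^-6 s; 10^-6 is micro.

8.613 μs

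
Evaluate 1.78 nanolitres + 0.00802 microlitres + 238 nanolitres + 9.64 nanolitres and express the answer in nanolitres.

257.44 nanolitres

In nanolitres:
  1.78 nanolitres → 1.78
  0.00802 microlitres = 0.00802e3 nanolitres = 8.02
  238 nanolitres → 238
  9.64 nanolitres → 9.64
Sum: 1.78 + 8.02 + 238 + 9.64 = 257.44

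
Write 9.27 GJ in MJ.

9270 MJ

giga = 1e9, mega = 1e6; factor is 1e3.
9.27 × 1e3 = 9270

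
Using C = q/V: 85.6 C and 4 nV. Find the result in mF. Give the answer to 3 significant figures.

21400000000000 mF

(85.6) / (4 × 10⁻⁹) = 21.4 × 10⁹ F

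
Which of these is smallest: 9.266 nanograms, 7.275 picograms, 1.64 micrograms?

7.275 picograms

9.266 nanograms = 0.000000009266 grams
7.275 picograms = 0.000000000007275 grams
1.64 micrograms = 0.00000164 grams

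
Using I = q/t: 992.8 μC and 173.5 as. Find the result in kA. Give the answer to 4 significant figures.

(992.8 × 10^-6) / (173.5 × 10^-18) = 5.72219 × 10^12 A

5722000000 kA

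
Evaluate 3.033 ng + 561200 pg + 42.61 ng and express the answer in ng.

In ng:
  3.033 ng → 3.033
  561200 pg = 561200 × 10⁻³ ng = 561.2
  42.61 ng → 42.61
Sum: 3.033 + 561.2 + 42.61 = 606.843

606.843 ng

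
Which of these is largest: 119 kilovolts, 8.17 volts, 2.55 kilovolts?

119 kilovolts = 119000 volts
8.17 volts = 8.17 volts
2.55 kilovolts = 2550 volts

119 kilovolts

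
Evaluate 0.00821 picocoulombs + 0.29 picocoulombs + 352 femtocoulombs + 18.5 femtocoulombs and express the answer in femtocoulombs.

668.71 femtocoulombs

In femtocoulombs:
  0.00821 picocoulombs = 0.00821 × 10^3 femtocoulombs = 8.21
  0.29 picocoulombs = 0.29 × 10^3 femtocoulombs = 290
  352 femtocoulombs → 352
  18.5 femtocoulombs → 18.5
Sum: 8.21 + 290 + 352 + 18.5 = 668.71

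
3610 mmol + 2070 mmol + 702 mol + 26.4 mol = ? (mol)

In mol:
  3610 mmol = 3610 × 10^-3 mol = 3.61
  2070 mmol = 2070 × 10^-3 mol = 2.07
  702 mol → 702
  26.4 mol → 26.4
Sum: 3.61 + 2.07 + 702 + 26.4 = 734.08

734.08 mol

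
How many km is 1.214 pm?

0.000000000000001214 km

pico = 1e-12, kilo = 1e3; factor is 1e-15.
1.214 × 1e-15 = 0.000000000000001214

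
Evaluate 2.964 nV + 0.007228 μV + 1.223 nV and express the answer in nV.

In nV:
  2.964 nV → 2.964
  0.007228 μV = 0.007228e3 nV = 7.228
  1.223 nV → 1.223
Sum: 2.964 + 7.228 + 1.223 = 11.415

11.415 nV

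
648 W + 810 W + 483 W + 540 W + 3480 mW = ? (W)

2484.48 W

In W:
  648 W → 648
  810 W → 810
  483 W → 483
  540 W → 540
  3480 mW = 3480 × 10^-3 W = 3.48
Sum: 648 + 810 + 483 + 540 + 3.48 = 2484.48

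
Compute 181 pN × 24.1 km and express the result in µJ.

181e-12 × 24.1e3 = 4362.1e-9 J

4.3621 µJ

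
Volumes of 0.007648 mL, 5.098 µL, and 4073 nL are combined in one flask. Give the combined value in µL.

16.819 µL

In µL:
  0.007648 mL = 0.007648e3 µL = 7.648
  5.098 µL → 5.098
  4073 nL = 4073e-3 µL = 4.073
Sum: 7.648 + 5.098 + 4.073 = 16.819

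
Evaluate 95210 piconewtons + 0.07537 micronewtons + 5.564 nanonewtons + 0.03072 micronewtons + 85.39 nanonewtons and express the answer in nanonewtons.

292.254 nanonewtons

In nanonewtons:
  95210 piconewtons = 95210e-3 nanonewtons = 95.21
  0.07537 micronewtons = 0.07537e3 nanonewtons = 75.37
  5.564 nanonewtons → 5.564
  0.03072 micronewtons = 0.03072e3 nanonewtons = 30.72
  85.39 nanonewtons → 85.39
Sum: 95.21 + 75.37 + 5.564 + 30.72 + 85.39 = 292.254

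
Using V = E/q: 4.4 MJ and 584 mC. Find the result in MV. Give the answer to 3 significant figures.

(4.4e6) / (584e-3) = 0.0075342e9 V

7.53 MV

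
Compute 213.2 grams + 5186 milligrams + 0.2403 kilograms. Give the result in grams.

In grams:
  213.2 grams → 213.2
  5186 milligrams = 5186 × 10⁻³ grams = 5.186
  0.2403 kilograms = 0.2403 × 10³ grams = 240.3
Sum: 213.2 + 5.186 + 240.3 = 458.686

458.686 grams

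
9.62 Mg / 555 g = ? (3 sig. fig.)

(9.62 × 10^6) / (555) = 0.01733 × 10^6

17300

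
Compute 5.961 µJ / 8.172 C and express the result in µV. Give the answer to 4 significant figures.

0.7294 µV

(5.961e-6) / (8.172) = 0.729442e-6 V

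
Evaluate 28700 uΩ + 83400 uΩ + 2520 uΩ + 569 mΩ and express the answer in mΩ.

In mΩ:
  28700 uΩ = 28700e-3 mΩ = 28.7
  83400 uΩ = 83400e-3 mΩ = 83.4
  2520 uΩ = 2520e-3 mΩ = 2.52
  569 mΩ → 569
Sum: 28.7 + 83.4 + 2.52 + 569 = 683.62

683.62 mΩ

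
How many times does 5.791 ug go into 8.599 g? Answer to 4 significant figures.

1485000

(8.599) / (5.791 × 10⁻⁶) = 1.4849 × 10⁶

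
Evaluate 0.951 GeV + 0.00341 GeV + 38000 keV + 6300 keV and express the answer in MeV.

998.71 MeV

In MeV:
  0.951 GeV = 0.951 × 10³ MeV = 951
  0.00341 GeV = 0.00341 × 10³ MeV = 3.41
  38000 keV = 38000 × 10⁻³ MeV = 38
  6300 keV = 6300 × 10⁻³ MeV = 6.3
Sum: 951 + 3.41 + 38 + 6.3 = 998.71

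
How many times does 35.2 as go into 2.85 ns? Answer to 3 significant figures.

81000000

(2.85 × 10^-9) / (35.2 × 10^-18) = 0.08097 × 10^9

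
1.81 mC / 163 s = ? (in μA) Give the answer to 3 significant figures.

11.1 μA

(1.81e-3) / (163) = 0.011104e-3 A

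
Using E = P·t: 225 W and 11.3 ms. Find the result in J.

225 × 11.3 × 10⁻³ = 2542.5 × 10⁻³ J

2.5425 J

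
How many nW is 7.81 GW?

giga = 1e9, nano = 1e-9; factor is 1e18.
7.81 × 1e18 = 7810000000000000000

7810000000000000000 nW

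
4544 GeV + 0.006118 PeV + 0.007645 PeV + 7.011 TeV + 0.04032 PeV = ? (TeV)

In TeV:
  4544 GeV = 4544 × 10^-3 TeV = 4.544
  0.006118 PeV = 0.006118 × 10^3 TeV = 6.118
  0.007645 PeV = 0.007645 × 10^3 TeV = 7.645
  7.011 TeV → 7.011
  0.04032 PeV = 0.04032 × 10^3 TeV = 40.32
Sum: 4.544 + 6.118 + 7.645 + 7.011 + 40.32 = 65.638

65.638 TeV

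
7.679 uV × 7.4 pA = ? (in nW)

0.0000000568246 nW

7.679e-6 × 7.4e-12 = 56.8246e-18 W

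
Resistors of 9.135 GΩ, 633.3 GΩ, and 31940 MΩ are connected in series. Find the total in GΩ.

In GΩ:
  9.135 GΩ → 9.135
  633.3 GΩ → 633.3
  31940 MΩ = 31940e-3 GΩ = 31.94
Sum: 9.135 + 633.3 + 31.94 = 674.375

674.375 GΩ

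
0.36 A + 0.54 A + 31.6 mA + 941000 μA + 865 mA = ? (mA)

In mA:
  0.36 A = 0.36 × 10^3 mA = 360
  0.54 A = 0.54 × 10^3 mA = 540
  31.6 mA → 31.6
  941000 μA = 941000 × 10^-3 mA = 941
  865 mA → 865
Sum: 360 + 540 + 31.6 + 941 + 865 = 2737.6

2737.6 mA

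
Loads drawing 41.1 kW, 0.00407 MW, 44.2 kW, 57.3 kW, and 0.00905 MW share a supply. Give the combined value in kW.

In kW:
  41.1 kW → 41.1
  0.00407 MW = 0.00407 × 10³ kW = 4.07
  44.2 kW → 44.2
  57.3 kW → 57.3
  0.00905 MW = 0.00905 × 10³ kW = 9.05
Sum: 41.1 + 4.07 + 44.2 + 57.3 + 9.05 = 155.72

155.72 kW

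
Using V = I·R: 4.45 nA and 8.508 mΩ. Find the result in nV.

0.0378606 nV

4.45 × 10^-9 × 8.508 × 10^-3 = 37.8606 × 10^-12 V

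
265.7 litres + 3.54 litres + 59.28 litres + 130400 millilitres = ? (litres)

In litres:
  265.7 litres → 265.7
  3.54 litres → 3.54
  59.28 litres → 59.28
  130400 millilitres = 130400 × 10^-3 litres = 130.4
Sum: 265.7 + 3.54 + 59.28 + 130.4 = 458.92

458.92 litres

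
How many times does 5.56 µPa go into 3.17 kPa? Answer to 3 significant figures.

570000000

(3.17e3) / (5.56e-6) = 0.5701e9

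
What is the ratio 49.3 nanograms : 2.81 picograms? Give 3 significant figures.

17500

(49.3 × 10^-9) / (2.81 × 10^-12) = 17.54 × 10^3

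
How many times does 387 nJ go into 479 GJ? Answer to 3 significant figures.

1240000000000000000

(479 × 10^9) / (387 × 10^-9) = 1.238 × 10^18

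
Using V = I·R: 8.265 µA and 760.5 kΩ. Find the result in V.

6.2855325 V

8.265 × 10⁻⁶ × 760.5 × 10³ = 6285.5325 × 10⁻³ V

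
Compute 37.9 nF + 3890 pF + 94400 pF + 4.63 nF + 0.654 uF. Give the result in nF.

794.82 nF

In nF:
  37.9 nF → 37.9
  3890 pF = 3890e-3 nF = 3.89
  94400 pF = 94400e-3 nF = 94.4
  4.63 nF → 4.63
  0.654 uF = 0.654e3 nF = 654
Sum: 37.9 + 3.89 + 94.4 + 4.63 + 654 = 794.82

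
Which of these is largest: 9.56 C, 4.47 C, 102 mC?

9.56 C

9.56 C = 9.56 C
4.47 C = 4.47 C
102 mC = 0.102 C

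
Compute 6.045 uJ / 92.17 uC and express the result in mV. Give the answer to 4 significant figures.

(6.045 × 10⁻⁶) / (92.17 × 10⁻⁶) = 0.0655853 V

65.59 mV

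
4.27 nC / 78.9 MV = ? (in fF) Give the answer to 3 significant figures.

(4.27 × 10⁻⁹) / (78.9 × 10⁶) = 0.054119 × 10⁻¹⁵ F

0.0541 fF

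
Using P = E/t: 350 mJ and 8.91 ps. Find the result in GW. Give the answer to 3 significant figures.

39.3 GW

(350e-3) / (8.91e-12) = 39.282e9 W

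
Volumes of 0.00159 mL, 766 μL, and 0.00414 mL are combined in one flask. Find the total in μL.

771.73 μL

In μL:
  0.00159 mL = 0.00159e3 μL = 1.59
  766 μL → 766
  0.00414 mL = 0.00414e3 μL = 4.14
Sum: 1.59 + 766 + 4.14 = 771.73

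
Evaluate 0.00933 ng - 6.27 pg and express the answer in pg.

3.06 pg

In pg:
  0.00933 ng = 0.00933 × 10³ pg = 9.33
  6.27 pg → 6.27
Difference: 9.33 - 6.27 = 3.06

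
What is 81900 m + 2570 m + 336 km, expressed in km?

420.47 km

In km:
  81900 m = 81900e-3 km = 81.9
  2570 m = 2570e-3 km = 2.57
  336 km → 336
Sum: 81.9 + 2.57 + 336 = 420.47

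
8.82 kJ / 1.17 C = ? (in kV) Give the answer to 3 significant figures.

7.54 kV

(8.82 × 10^3) / (1.17) = 7.5385 × 10^3 V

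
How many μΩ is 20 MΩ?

mega = 10⁶, micro = 10⁻⁶; factor is 10¹².
20 × 10¹² = 20000000000000

20000000000000 μΩ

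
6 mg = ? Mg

0.000000006 Mg

milli = 10^-3, mega = 10^6; factor is 10^-9.
6 × 10^-9 = 0.000000006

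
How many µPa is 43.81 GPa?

giga = 10⁹, micro = 10⁻⁶; factor is 10¹⁵.
43.81 × 10¹⁵ = 43810000000000000

43810000000000000 µPa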